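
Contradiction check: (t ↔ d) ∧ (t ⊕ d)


Truth table over {d, t}:
d | t | φ
---------
F | F | F
T | F | F
F | T | F
T | T | F
Every row is false.

Yes, it is a contradiction.


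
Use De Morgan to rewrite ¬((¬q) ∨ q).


De Morgan: the negation of a disjunction is the conjunction of the negations.
Distribute ¬ across ∨, flipping it to ∧, and negate each literal.

q ∧ (¬q)


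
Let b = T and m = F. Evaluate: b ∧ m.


Conjunction is true only when both operands are true.
Substitute: b=T, m=F.
T ∧ F evaluates to F.

F


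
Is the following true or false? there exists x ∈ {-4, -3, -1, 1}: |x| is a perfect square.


Evaluate the predicate on each element: -4:T, -3:F, -1:T, 1:T.
Witness x = -4 satisfies the predicate.

T


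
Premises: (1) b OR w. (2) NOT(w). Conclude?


Disjunctive syllogism: from (P ∨ Q) and ¬P, infer Q.
One disjunct, 'w', is ruled out; the other must hold.

b


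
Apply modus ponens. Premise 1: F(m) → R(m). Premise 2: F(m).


Modus ponens: from (P → Q) and P, infer Q.
P = 'F(m)' is asserted, and P → Q holds, so Q follows.

R(m).


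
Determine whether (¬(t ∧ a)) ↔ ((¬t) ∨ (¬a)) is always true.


Build the truth table over {a, t}:
a | t | φ
---------
F | F | T
T | F | T
F | T | T
T | T | T
Every row evaluates to true.

Yes, it is a tautology.


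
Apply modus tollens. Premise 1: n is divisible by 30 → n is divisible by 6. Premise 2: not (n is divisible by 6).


Modus tollens: from (P → Q) and ¬Q, infer ¬P.
Q = 'n is divisible by 6' is denied; since P → Q, P must also fail.

Not (n is divisible by 30).


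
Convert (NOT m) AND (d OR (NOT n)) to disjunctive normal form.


Step 1: Distribute ∧ over ∨: (¬m) ∧ (d ∨ (¬n)) = ((¬m) ∧ d) ∨ ((¬m) ∧ (¬n)).

((NOT m) AND d) OR ((NOT m) AND (NOT n))


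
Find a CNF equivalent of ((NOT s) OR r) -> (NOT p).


Step 1: Rewrite as ¬((¬s) ∨ r) ∨ (¬p) = (¬(¬s) ∧ ¬r) ∨ (¬p).
Step 2: Distribute ∨ over ∧.
Step 3: Eliminate any double negations (¬¬X = X).

(s OR (NOT p)) AND ((NOT r) OR (NOT p))


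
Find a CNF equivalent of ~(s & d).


Step 1: Apply De Morgan: ¬(s ∧ d) = ¬s ∨ ¬d.

(~s) | (~d)


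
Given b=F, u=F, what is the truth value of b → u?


Implication is false only when antecedent is true and consequent is false.
Substitute: b=F, u=F.
F → F evaluates to T.

T


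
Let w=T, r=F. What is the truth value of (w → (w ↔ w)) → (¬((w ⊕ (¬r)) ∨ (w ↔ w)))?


Substitute w=T, r=F:
w ↔ w = T ↔ T = T
w → (w ↔ w) = T → T = T
¬r = T
w ⊕ (¬r) = T ⊕ T = F
w ↔ w = T ↔ T = T
(w ⊕ (¬r)) ∨ (w ↔ w) = F ∨ T = T
¬((w ⊕ (¬r)) ∨ (w ↔ w)) = F
(w → (w ↔ w)) → (¬((w ⊕ (¬r)) ∨ (w ↔ w))) = T → F = F

F


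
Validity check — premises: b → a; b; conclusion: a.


This matches the form of modus ponens: the conclusion follows in every model of the premises.

Valid.


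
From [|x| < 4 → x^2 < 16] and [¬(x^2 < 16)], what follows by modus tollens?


Modus tollens: from (P → Q) and ¬Q, infer ¬P.
Q = 'x^2 < 16' is denied; since P → Q, P must also fail.

Not (|x| < 4).


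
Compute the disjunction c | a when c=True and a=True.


Disjunction is false only when both operands are false.
Substitute: c=True, a=True.
True | True evaluates to True.

True


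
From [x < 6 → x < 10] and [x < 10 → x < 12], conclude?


Hypothetical syllogism: from (P → Q) and (Q → R), infer (P → R).
Chain the two implications through the shared middle term 'x < 10'.

x < 6 → x < 12


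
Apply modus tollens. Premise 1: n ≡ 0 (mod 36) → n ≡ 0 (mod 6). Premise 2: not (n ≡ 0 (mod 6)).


Modus tollens: from (P → Q) and ¬Q, infer ¬P.
Q = 'n ≡ 0 (mod 6)' is denied; since P → Q, P must also fail.

Not (n ≡ 0 (mod 36)).


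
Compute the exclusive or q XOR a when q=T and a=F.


Exclusive or is true when exactly one operand is true.
Substitute: q=T, a=F.
T XOR F evaluates to T.

T


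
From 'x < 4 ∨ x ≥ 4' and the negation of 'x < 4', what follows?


Disjunctive syllogism: from (P ∨ Q) and ¬P, infer Q.
One disjunct, 'x < 4', is ruled out; the other must hold.

x ≥ 4


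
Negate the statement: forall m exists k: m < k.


Negation flips each quantifier (∀↔∃) and negates the inner predicate.
¬(forall m exists k: φ) = exists m forall k: ¬φ.

exists m forall k: ~(m < k)


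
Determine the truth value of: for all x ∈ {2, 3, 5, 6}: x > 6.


Evaluate the predicate on each element: 2:F, 3:F, 5:F, 6:F.
Counterexample x = 2 fails the predicate.

F


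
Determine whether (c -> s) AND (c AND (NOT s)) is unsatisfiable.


Truth table over {c, s}:
c | s | φ
---------
F | F | F
T | F | F
F | T | F
T | T | F
Every row is false.

Yes, it is a contradiction.


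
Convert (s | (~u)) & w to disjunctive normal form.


Step 1: Distribute ∧ over ∨: (s ∨ (¬u)) ∧ w = (s ∧ w) ∨ ((¬u) ∧ w).

(s & w) | ((~u) & w)


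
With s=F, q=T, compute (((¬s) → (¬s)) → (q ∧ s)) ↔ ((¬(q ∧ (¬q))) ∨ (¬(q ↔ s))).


Substitute s=F, q=T:
… (earlier sub-steps elided)
(¬s) → (¬s) = T → T = T
q ∧ s = T ∧ F = F
((¬s) → (¬s)) → (q ∧ s) = T → F = F
¬q = F
q ∧ (¬q) = T ∧ F = F
¬(q ∧ (¬q)) = T
q ↔ s = T ↔ F = F
¬(q ↔ s) = T
(¬(q ∧ (¬q))) ∨ (¬(q ↔ s)) = T ∨ T = T
(((¬s) → (¬s)) → (q ∧ s)) ↔ ((¬(q ∧ (¬q))) ∨ (¬(q ↔ s))) = F ↔ T = F

F


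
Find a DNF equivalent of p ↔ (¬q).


Step 1: p ↔ (¬q) is true exactly when both agree: (p ∧ (¬q)) ∨ (¬p ∧ ¬(¬q)).
Step 2: Eliminate any double negations (¬¬X = X).

(p ∧ (¬q)) ∨ ((¬p) ∧ q)


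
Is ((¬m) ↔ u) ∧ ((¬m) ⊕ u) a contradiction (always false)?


Truth table over {m, u}:
m | u | φ
---------
F | F | F
T | F | F
F | T | F
T | T | F
Every row is false.

Yes, it is a contradiction.


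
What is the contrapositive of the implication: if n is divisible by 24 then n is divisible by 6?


The contrapositive of (P → Q) is (¬Q → ¬P); it is logically equivalent to the original.
Here P = 'n is divisible by 24' and Q = 'n is divisible by 6'.

If not (n is divisible by 6), then not (n is divisible by 24).


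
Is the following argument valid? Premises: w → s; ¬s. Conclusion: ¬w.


This matches the form of modus tollens: the conclusion follows in every model of the premises.

Valid.


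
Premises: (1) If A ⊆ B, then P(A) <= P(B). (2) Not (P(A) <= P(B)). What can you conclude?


Modus tollens: from (P → Q) and ¬Q, infer ¬P.
Q = 'P(A) <= P(B)' is denied; since P → Q, P must also fail.

Not (A ⊆ B).


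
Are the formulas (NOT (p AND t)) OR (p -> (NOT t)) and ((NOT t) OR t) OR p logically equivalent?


Compare truth tables:
p | t | φ | ψ
-------------
F | F | T | T
T | F | T | T
F | T | T | T
T | T | F | T
They differ at row 4 (p=T, t=T): φ=F but ψ=T.

No, they are not logically equivalent.


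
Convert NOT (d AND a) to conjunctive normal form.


Step 1: Apply De Morgan: ¬(d ∧ a) = ¬d ∨ ¬a.

(NOT d) OR (NOT a)


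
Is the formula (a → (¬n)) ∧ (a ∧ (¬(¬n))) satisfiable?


Check all 4 assignments over {a, n}:
a | n | φ
---------
F | F | F
T | F | F
F | T | F
T | T | F
No assignment makes the formula true.

Unsatisfiable.


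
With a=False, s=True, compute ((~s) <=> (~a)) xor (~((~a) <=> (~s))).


Substitute a=False, s=True:
~s = False
~a = True
(~s) <=> (~a) = False <=> True = False
~a = True
~s = False
(~a) <=> (~s) = True <=> False = False
~((~a) <=> (~s)) = True
((~s) <=> (~a)) xor (~((~a) <=> (~s))) = False xor True = True

True


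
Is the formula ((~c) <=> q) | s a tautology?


Build the truth table over {c, q, s}:
c | q | s | φ
-------------
False | False | False | False
True | False | False | True
False | True | False | True
True | True | False | False
False | False | True | True
True | False | True | True
False | True | True | True
True | True | True | True
Counterexample at row 1: with c=False, q=False, s=False, the formula is False.

No, it is not a tautology.


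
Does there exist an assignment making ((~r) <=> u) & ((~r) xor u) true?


Check all 4 assignments over {r, u}:
r | u | φ
---------
False | False | False
True | False | False
False | True | False
True | True | False
No assignment makes the formula true.

Unsatisfiable.


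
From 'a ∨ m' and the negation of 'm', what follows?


Disjunctive syllogism: from (P ∨ Q) and ¬P, infer Q.
One disjunct, 'm', is ruled out; the other must hold.

a


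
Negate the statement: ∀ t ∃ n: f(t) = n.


Negation flips each quantifier (∀↔∃) and negates the inner predicate.
¬(∀ t ∃ n: φ) = ∃ t ∀ n: ¬φ.

∃ t ∀ n: ¬(f(t) = n)


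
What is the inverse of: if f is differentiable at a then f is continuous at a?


The inverse of (P → Q) is (¬P → ¬Q). It is equivalent to the converse, not to the original.
Here P = 'f is differentiable at a' and Q = 'f is continuous at a'.

If not (f is differentiable at a), then not (f is continuous at a).


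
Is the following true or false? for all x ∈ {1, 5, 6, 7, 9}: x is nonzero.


Evaluate the predicate on each element: 1:T, 5:T, 6:T, 7:T, 9:T.
Every element satisfies the predicate.

T


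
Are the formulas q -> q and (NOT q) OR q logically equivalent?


Compare truth tables:
q | φ | ψ
---------
F | T | T
T | T | T
The columns φ and ψ agree on every row.

Yes, they are logically equivalent.


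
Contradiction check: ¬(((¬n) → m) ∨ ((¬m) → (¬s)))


Truth table over {m, n, s}:
m | n | s | φ
-------------
F | F | F | F
T | F | F | F
F | T | F | F
T | T | F | F
F | F | T | T
T | F | T | F
F | T | T | F
T | T | T | F
Satisfying assignment at row 5: m=F, n=F, s=T gives T.

No, it is not a contradiction.


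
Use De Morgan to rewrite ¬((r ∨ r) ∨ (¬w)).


De Morgan: the negation of a disjunction is the conjunction of the negations.
Distribute ¬ across ∨, flipping it to ∧, and negate each literal.

((¬r) ∧ (¬r)) ∧ w


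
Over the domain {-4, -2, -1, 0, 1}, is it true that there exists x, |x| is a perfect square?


Evaluate the predicate on each element: -4:T, -2:F, -1:T, 0:T, 1:T.
Witness x = -4 satisfies the predicate.

T


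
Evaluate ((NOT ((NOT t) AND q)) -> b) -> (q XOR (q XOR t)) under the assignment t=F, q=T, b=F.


Substitute t=F, q=T, b=F:
NOT t = T
(NOT t) AND q = T AND T = T
NOT ((NOT t) AND q) = F
(NOT ((NOT t) AND q)) -> b = F -> F = T
q XOR t = T XOR F = T
q XOR (q XOR t) = T XOR T = F
((NOT ((NOT t) AND q)) -> b) -> (q XOR (q XOR t)) = T -> F = F

F


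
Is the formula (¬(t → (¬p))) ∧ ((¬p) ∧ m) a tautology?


Build the truth table over {m, p, t}:
m | p | t | φ
-------------
F | F | F | F
T | F | F | F
F | T | F | F
T | T | F | F
F | F | T | F
T | F | T | F
F | T | T | F
T | T | T | F
Counterexample at row 1: with m=F, p=F, t=F, the formula is F.

No, it is not a tautology.


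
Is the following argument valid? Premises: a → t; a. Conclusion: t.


This matches the form of modus ponens: the conclusion follows in every model of the premises.

Valid.


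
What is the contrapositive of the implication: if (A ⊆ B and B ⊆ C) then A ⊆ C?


The contrapositive of (P → Q) is (¬Q → ¬P); it is logically equivalent to the original.
Here P = '(A ⊆ B and B ⊆ C)' and Q = 'A ⊆ C'.

If not (A ⊆ C), then not ((A ⊆ B and B ⊆ C)).


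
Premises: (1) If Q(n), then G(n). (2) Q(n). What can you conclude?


Modus ponens: from (P → Q) and P, infer Q.
P = 'Q(n)' is asserted, and P → Q holds, so Q follows.

G(n).


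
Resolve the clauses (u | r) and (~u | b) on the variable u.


The clauses contain complementary literals u and ~u.
Resolution eliminates this pair and disjoins the remaining literals (merging duplicates).

(r | b)


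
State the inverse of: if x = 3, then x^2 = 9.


The inverse of (P → Q) is (¬P → ¬Q). It is equivalent to the converse, not to the original.
Here P = 'x = 3' and Q = 'x^2 = 9'.

If not (x = 3), then not (x^2 = 9).


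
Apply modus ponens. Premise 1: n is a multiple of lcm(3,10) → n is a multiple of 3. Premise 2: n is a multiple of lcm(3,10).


Modus ponens: from (P → Q) and P, infer Q.
P = 'n is a multiple of lcm(3,10)' is asserted, and P → Q holds, so Q follows.

n is a multiple of 3.


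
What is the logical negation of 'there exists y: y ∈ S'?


¬(for all x: φ) = there exists x: ¬φ, and ¬(there exists x: φ) = for all x: ¬φ.
Apply to the existential statement.

for all y: NOT(y ∈ S)


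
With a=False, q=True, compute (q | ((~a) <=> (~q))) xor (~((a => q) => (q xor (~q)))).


Substitute a=False, q=True:
~a = True
~q = False
(~a) <=> (~q) = True <=> False = False
q | ((~a) <=> (~q)) = True | False = True
a => q = False => True = True
~q = False
q xor (~q) = True xor False = True
(a => q) => (q xor (~q)) = True => True = True
~((a => q) => (q xor (~q))) = False
(q | ((~a) <=> (~q))) xor (~((a => q) => (q xor (~q)))) = True xor False = True

True


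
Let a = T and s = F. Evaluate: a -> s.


Implication is false only when antecedent is true and consequent is false.
Substitute: a=T, s=F.
T -> F evaluates to F.

F


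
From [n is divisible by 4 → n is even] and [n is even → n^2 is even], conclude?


Hypothetical syllogism: from (P → Q) and (Q → R), infer (P → R).
Chain the two implications through the shared middle term 'n is even'.

n is divisible by 4 → n^2 is even


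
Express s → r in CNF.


Step 1: Rewrite s → r as ¬s ∨ r.

(¬s) ∨ r


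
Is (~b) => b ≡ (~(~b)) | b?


Compare truth tables:
b | φ | ψ
---------
False | False | False
True | True | True
The columns φ and ψ agree on every row.

Yes, they are logically equivalent.


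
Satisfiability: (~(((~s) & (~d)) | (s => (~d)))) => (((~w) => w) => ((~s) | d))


Search for a satisfying assignment over {d, s, w}.
Try d=False, s=False, w=False: the formula evaluates to True.
A satisfying assignment exists.

Satisfiable.


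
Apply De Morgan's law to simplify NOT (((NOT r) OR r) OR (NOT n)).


De Morgan: the negation of a disjunction is the conjunction of the negations.
Distribute NOT across OR, flipping it to AND, and negate each literal.

(r AND (NOT r)) AND n


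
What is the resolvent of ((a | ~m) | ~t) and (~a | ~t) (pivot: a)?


The clauses contain complementary literals a and ~a.
Resolution eliminates this pair and disjoins the remaining literals (merging duplicates).

(~t | ~m)


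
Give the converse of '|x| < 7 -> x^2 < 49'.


The converse of (P → Q) is (Q → P). It is not in general equivalent to the original.
Here P = '|x| < 7' and Q = 'x^2 < 49'.

If x^2 < 49, then |x| < 7.


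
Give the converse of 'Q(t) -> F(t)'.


The converse of (P → Q) is (Q → P). It is not in general equivalent to the original.
Here P = 'Q(t)' and Q = 'F(t)'.

If F(t), then Q(t).


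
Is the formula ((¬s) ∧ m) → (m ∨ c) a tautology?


Build the truth table over {c, m, s}:
c | m | s | φ
-------------
F | F | F | T
T | F | F | T
F | T | F | T
T | T | F | T
F | F | T | T
T | F | T | T
F | T | T | T
T | T | T | T
Every row evaluates to true.

Yes, it is a tautology.


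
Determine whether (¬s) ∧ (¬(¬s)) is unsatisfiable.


Truth table over {s}:
s | φ
-----
F | F
T | F
Every row is false.

Yes, it is a contradiction.


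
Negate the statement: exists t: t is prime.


¬(forall x: φ) = exists x: ¬φ, and ¬(exists x: φ) = forall x: ¬φ.
Apply to the existential statement.

forall t: ~(t is prime)


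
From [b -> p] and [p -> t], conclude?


Hypothetical syllogism: from (P → Q) and (Q → R), infer (P → R).
Chain the two implications through the shared middle term 'p'.

b -> t


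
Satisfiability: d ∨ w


Search for a satisfying assignment over {d, w}.
Try d=T, w=F: the formula evaluates to T.
A satisfying assignment exists.

Satisfiable.


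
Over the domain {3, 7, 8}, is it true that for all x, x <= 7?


Evaluate the predicate on each element: 3:T, 7:T, 8:F.
Counterexample x = 8 fails the predicate.

F


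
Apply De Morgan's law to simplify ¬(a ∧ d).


De Morgan: the negation of a conjunction is the disjunction of the negations.
Distribute ¬ across ∧, flipping it to ∨, and negate each literal.

(¬a) ∨ (¬d)


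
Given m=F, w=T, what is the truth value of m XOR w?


Exclusive or is true when exactly one operand is true.
Substitute: m=F, w=T.
F XOR T evaluates to T.

T


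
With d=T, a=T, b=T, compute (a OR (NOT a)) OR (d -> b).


Substitute d=T, a=T, b=T:
NOT a = F
a OR (NOT a) = T OR F = T
d -> b = T -> T = T
(a OR (NOT a)) OR (d -> b) = T OR T = T

T


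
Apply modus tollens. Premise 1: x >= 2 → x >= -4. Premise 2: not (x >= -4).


Modus tollens: from (P → Q) and ¬Q, infer ¬P.
Q = 'x >= -4' is denied; since P → Q, P must also fail.

Not (x >= 2).


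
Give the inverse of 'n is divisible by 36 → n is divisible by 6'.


The inverse of (P → Q) is (¬P → ¬Q). It is equivalent to the converse, not to the original.
Here P = 'n is divisible by 36' and Q = 'n is divisible by 6'.

If not (n is divisible by 36), then not (n is divisible by 6).


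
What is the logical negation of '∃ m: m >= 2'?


¬(∀ x: φ) = ∃ x: ¬φ, and ¬(∃ x: φ) = ∀ x: ¬φ.
Apply to the existential statement.

∀ m: ¬(m >= 2)


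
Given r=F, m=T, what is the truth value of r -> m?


Implication is false only when antecedent is true and consequent is false.
Substitute: r=F, m=T.
F -> T evaluates to T.

T


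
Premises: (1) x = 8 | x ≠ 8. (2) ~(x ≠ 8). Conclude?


Disjunctive syllogism: from (P ∨ Q) and ¬P, infer Q.
One disjunct, 'x ≠ 8', is ruled out; the other must hold.

x = 8


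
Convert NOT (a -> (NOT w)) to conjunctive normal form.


Step 1: Rewrite a → (¬w) as ¬a ∨ (¬w).
Step 2: Negate: ¬(¬a ∨ (¬w)) = a ∧ ¬(¬w) (De Morgan + double negation).
Step 3: Eliminate any double negations (¬¬X = X).

a AND w


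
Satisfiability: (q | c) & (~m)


Search for a satisfying assignment over {c, m, q}.
Try c=True, m=False, q=False: the formula evaluates to True.
A satisfying assignment exists.

Satisfiable.


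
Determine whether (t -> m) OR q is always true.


Build the truth table over {m, q, t}:
m | q | t | φ
-------------
F | F | F | T
T | F | F | T
F | T | F | T
T | T | F | T
F | F | T | F
T | F | T | T
F | T | T | T
T | T | T | T
Counterexample at row 5: with m=F, q=F, t=T, the formula is F.

No, it is not a tautology.


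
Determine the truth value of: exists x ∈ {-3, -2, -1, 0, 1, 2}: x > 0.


Evaluate the predicate on each element: -3:False, -2:False, -1:False, 0:False, 1:True, 2:True.
Witness x = 1 satisfies the predicate.

True


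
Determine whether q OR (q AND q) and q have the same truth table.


Compare truth tables:
q | φ | ψ
---------
F | F | F
T | T | T
The columns φ and ψ agree on every row.

Yes, they are logically equivalent.


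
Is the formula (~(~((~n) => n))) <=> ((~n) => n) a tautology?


Build the truth table over {n}:
n | φ
-----
False | True
True | True
Every row evaluates to true.

Yes, it is a tautology.


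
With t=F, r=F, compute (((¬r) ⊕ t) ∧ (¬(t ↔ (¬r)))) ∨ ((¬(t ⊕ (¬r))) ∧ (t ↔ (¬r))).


Substitute t=F, r=F:
… (earlier sub-steps elided)
t ↔ (¬r) = F ↔ T = F
¬(t ↔ (¬r)) = T
((¬r) ⊕ t) ∧ (¬(t ↔ (¬r))) = T ∧ T = T
¬r = T
t ⊕ (¬r) = F ⊕ T = T
¬(t ⊕ (¬r)) = F
¬r = T
t ↔ (¬r) = F ↔ T = F
(¬(t ⊕ (¬r))) ∧ (t ↔ (¬r)) = F ∧ F = F
(((¬r) ⊕ t) ∧ (¬(t ↔ (¬r)))) ∨ ((¬(t ⊕ (¬r))) ∧ (t ↔ (¬r))) = T ∨ F = T

T


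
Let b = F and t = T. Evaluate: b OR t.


Disjunction is false only when both operands are false.
Substitute: b=F, t=T.
F OR T evaluates to T.

T


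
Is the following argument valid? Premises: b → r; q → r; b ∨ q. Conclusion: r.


This matches the form of proof by cases: the conclusion follows in every model of the premises.

Valid.


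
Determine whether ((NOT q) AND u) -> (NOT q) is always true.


Build the truth table over {q, u}:
q | u | φ
---------
F | F | T
T | F | T
F | T | T
T | T | T
Every row evaluates to true.

Yes, it is a tautology.


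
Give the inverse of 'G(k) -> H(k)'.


The inverse of (P → Q) is (¬P → ¬Q). It is equivalent to the converse, not to the original.
Here P = 'G(k)' and Q = 'H(k)'.

If not (G(k)), then not (H(k)).


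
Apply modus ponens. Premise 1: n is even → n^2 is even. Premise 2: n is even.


Modus ponens: from (P → Q) and P, infer Q.
P = 'n is even' is asserted, and P → Q holds, so Q follows.

n^2 is even.


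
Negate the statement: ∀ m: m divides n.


¬(∀ x: φ) = ∃ x: ¬φ, and ¬(∃ x: φ) = ∀ x: ¬φ.
Apply to the universal statement.

∃ m: ¬(m divides n)


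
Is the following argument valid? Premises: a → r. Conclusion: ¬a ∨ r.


This matches the form of material implication: the conclusion follows in every model of the premises.

Valid.


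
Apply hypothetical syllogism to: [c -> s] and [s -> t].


Hypothetical syllogism: from (P → Q) and (Q → R), infer (P → R).
Chain the two implications through the shared middle term 's'.

c -> t


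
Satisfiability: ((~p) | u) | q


Search for a satisfying assignment over {p, q, u}.
Try p=False, q=False, u=False: the formula evaluates to True.
A satisfying assignment exists.

Satisfiable.


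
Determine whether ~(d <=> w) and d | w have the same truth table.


Compare truth tables:
d | w | φ | ψ
-------------
False | False | False | False
True | False | True | True
False | True | True | True
True | True | False | True
They differ at row 4 (d=True, w=True): φ=False but ψ=True.

No, they are not logically equivalent.


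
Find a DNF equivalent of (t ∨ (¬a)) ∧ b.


Step 1: Distribute ∧ over ∨: (t ∨ (¬a)) ∧ b = (t ∧ b) ∨ ((¬a) ∧ b).

(t ∧ b) ∨ ((¬a) ∧ b)


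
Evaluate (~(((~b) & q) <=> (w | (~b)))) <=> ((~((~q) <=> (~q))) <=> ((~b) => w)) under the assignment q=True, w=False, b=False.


Substitute q=True, w=False, b=False:
… (earlier sub-steps elided)
((~b) & q) <=> (w | (~b)) = True <=> True = True
~(((~b) & q) <=> (w | (~b))) = False
~q = False
~q = False
(~q) <=> (~q) = False <=> False = True
~((~q) <=> (~q)) = False
~b = True
(~b) => w = True => False = False
(~((~q) <=> (~q))) <=> ((~b) => w) = False <=> False = True
(~(((~b) & q) <=> (w | (~b)))) <=> ((~((~q) <=> (~q))) <=> ((~b) => w)) = False <=> True = False

False


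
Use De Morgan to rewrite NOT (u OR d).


De Morgan: the negation of a disjunction is the conjunction of the negations.
Distribute NOT across OR, flipping it to AND, and negate each literal.

(NOT u) AND (NOT d)


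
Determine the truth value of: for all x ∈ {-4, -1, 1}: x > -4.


Evaluate the predicate on each element: -4:F, -1:T, 1:T.
Counterexample x = -4 fails the predicate.

F


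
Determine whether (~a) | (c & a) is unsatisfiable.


Truth table over {a, c}:
a | c | φ
---------
False | False | True
True | False | False
False | True | True
True | True | True
Satisfying assignment at row 1: a=False, c=False gives True.

No, it is not a contradiction.


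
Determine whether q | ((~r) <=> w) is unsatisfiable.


Truth table over {q, r, w}:
q | r | w | φ
-------------
False | False | False | False
True | False | False | True
False | True | False | True
True | True | False | True
False | False | True | True
True | False | True | True
False | True | True | False
True | True | True | True
Satisfying assignment at row 2: q=True, r=False, w=False gives True.

No, it is not a contradiction.


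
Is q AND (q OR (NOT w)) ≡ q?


Compare truth tables:
q | w | φ | ψ
-------------
F | F | F | F
T | F | T | T
F | T | F | F
T | T | T | T
The columns φ and ψ agree on every row.

Yes, they are logically equivalent.


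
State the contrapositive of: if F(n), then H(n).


The contrapositive of (P → Q) is (¬Q → ¬P); it is logically equivalent to the original.
Here P = 'F(n)' and Q = 'H(n)'.

If not (H(n)), then not (F(n)).


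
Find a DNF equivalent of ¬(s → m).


Step 1: Rewrite implication then negate: ¬(¬s ∨ m) = s ∧ ¬m.

s ∧ (¬m)


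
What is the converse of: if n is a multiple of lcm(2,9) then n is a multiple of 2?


The converse of (P → Q) is (Q → P). It is not in general equivalent to the original.
Here P = 'n is a multiple of lcm(2,9)' and Q = 'n is a multiple of 2'.

If n is a multiple of 2, then n is a multiple of lcm(2,9).


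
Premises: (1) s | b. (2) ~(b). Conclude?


Disjunctive syllogism: from (P ∨ Q) and ¬P, infer Q.
One disjunct, 'b', is ruled out; the other must hold.

s


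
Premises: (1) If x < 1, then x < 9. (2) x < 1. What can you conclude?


Modus ponens: from (P → Q) and P, infer Q.
P = 'x < 1' is asserted, and P → Q holds, so Q follows.

x < 9.


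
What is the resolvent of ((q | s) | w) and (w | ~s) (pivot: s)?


The clauses contain complementary literals s and ~s.
Resolution eliminates this pair and disjoins the remaining literals (merging duplicates).

(w | q)


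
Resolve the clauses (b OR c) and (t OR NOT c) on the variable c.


The clauses contain complementary literals c and NOTc.
Resolution eliminates this pair and disjoins the remaining literals (merging duplicates).

(b OR t)


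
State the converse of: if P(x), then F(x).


The converse of (P → Q) is (Q → P). It is not in general equivalent to the original.
Here P = 'P(x)' and Q = 'F(x)'.

If F(x), then P(x).


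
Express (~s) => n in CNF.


Step 1: Rewrite (¬s) → n as ¬(¬s) ∨ n.
Step 2: Eliminate any double negations (¬¬X = X).

s | n


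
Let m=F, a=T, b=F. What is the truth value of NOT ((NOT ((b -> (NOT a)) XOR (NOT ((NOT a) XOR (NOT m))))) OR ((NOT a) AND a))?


Substitute m=F, a=T, b=F:
… (earlier sub-steps elided)
NOT a = F
NOT m = T
(NOT a) XOR (NOT m) = F XOR T = T
NOT ((NOT a) XOR (NOT m)) = F
(b -> (NOT a)) XOR (NOT ((NOT a) XOR (NOT m))) = T XOR F = T
NOT ((b -> (NOT a)) XOR (NOT ((NOT a) XOR (NOT m)))) = F
NOT a = F
(NOT a) AND a = F AND T = F
(NOT ((b -> (NOT a)) XOR (NOT ((NOT a) XOR (NOT m))))) OR ((NOT a) AND a) = F OR F = F
NOT ((NOT ((b -> (NOT a)) XOR (NOT ((NOT a) XOR (NOT m))))) OR ((NOT a) AND a)) = T

T


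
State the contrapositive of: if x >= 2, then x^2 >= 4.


The contrapositive of (P → Q) is (¬Q → ¬P); it is logically equivalent to the original.
Here P = 'x >= 2' and Q = 'x^2 >= 4'.

If not (x^2 >= 4), then not (x >= 2).


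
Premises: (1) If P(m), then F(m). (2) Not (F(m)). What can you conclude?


Modus tollens: from (P → Q) and ¬Q, infer ¬P.
Q = 'F(m)' is denied; since P → Q, P must also fail.

Not (P(m)).


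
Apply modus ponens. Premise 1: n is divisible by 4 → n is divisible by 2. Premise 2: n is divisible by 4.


Modus ponens: from (P → Q) and P, infer Q.
P = 'n is divisible by 4' is asserted, and P → Q holds, so Q follows.

n is divisible by 2.


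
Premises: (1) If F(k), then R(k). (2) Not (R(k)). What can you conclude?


Modus tollens: from (P → Q) and ¬Q, infer ¬P.
Q = 'R(k)' is denied; since P → Q, P must also fail.

Not (F(k)).


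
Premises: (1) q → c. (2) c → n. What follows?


Hypothetical syllogism: from (P → Q) and (Q → R), infer (P → R).
Chain the two implications through the shared middle term 'c'.

q → n


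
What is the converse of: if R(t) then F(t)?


The converse of (P → Q) is (Q → P). It is not in general equivalent to the original.
Here P = 'R(t)' and Q = 'F(t)'.

If F(t), then R(t).


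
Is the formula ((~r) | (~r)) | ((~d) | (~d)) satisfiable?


Search for a satisfying assignment over {d, r}.
Try d=False, r=False: the formula evaluates to True.
A satisfying assignment exists.

Satisfiable.


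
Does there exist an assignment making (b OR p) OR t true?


Search for a satisfying assignment over {b, p, t}.
Try b=T, p=F, t=F: the formula evaluates to T.
A satisfying assignment exists.

Satisfiable.


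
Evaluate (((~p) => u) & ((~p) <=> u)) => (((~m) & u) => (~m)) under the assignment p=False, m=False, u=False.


Substitute p=False, m=False, u=False:
~p = True
(~p) => u = True => False = False
~p = True
(~p) <=> u = True <=> False = False
((~p) => u) & ((~p) <=> u) = False & False = False
~m = True
(~m) & u = True & False = False
~m = True
((~m) & u) => (~m) = False => True = True
(((~p) => u) & ((~p) <=> u)) => (((~m) & u) => (~m)) = False => True = True

True


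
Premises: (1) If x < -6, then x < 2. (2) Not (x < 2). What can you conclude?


Modus tollens: from (P → Q) and ¬Q, infer ¬P.
Q = 'x < 2' is denied; since P → Q, P must also fail.

Not (x < -6).


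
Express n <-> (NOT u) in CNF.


Step 1: Rewrite n ↔ (¬u) as (n → (¬u)) ∧ ((¬u) → n).
Step 2: Rewrite each implication as a disjunction.
Step 3: Eliminate any double negations (¬¬X = X).

((NOT n) OR (NOT u)) AND (u OR n)


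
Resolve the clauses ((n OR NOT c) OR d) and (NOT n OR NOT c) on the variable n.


The clauses contain complementary literals n and NOTn.
Resolution eliminates this pair and disjoins the remaining literals (merging duplicates).

(NOT c OR d)


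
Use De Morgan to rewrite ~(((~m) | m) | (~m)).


De Morgan: the negation of a disjunction is the conjunction of the negations.
Distribute ~ across |, flipping it to &, and negate each literal.

(m & (~m)) & m


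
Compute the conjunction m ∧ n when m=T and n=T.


Conjunction is true only when both operands are true.
Substitute: m=T, n=T.
T ∧ T evaluates to T.

T


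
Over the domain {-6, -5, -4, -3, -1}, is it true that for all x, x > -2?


Evaluate the predicate on each element: -6:F, -5:F, -4:F, -3:F, -1:T.
Counterexample x = -6 fails the predicate.

F


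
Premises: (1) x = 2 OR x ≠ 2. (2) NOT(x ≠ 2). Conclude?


Disjunctive syllogism: from (P ∨ Q) and ¬P, infer Q.
One disjunct, 'x ≠ 2', is ruled out; the other must hold.

x = 2


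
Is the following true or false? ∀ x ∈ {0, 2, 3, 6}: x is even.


Evaluate the predicate on each element: 0:T, 2:T, 3:F, 6:T.
Counterexample x = 3 fails the predicate.

F


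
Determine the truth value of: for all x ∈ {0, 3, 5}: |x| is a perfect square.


Evaluate the predicate on each element: 0:T, 3:F, 5:F.
Counterexample x = 3 fails the predicate.

F


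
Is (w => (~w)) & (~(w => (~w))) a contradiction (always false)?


Truth table over {w}:
w | φ
-----
False | False
True | False
Every row is false.

Yes, it is a contradiction.


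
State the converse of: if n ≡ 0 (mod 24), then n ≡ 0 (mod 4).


The converse of (P → Q) is (Q → P). It is not in general equivalent to the original.
Here P = 'n ≡ 0 (mod 24)' and Q = 'n ≡ 0 (mod 4)'.

If n ≡ 0 (mod 4), then n ≡ 0 (mod 24).


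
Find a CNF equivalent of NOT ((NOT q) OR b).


Step 1: Apply De Morgan: ¬((¬q) ∨ b) = ¬(¬q) ∧ ¬b.
Step 2: Eliminate any double negations (¬¬X = X).

q AND (NOT b)


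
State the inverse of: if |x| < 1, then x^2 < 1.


The inverse of (P → Q) is (¬P → ¬Q). It is equivalent to the converse, not to the original.
Here P = '|x| < 1' and Q = 'x^2 < 1'.

If not (|x| < 1), then not (x^2 < 1).


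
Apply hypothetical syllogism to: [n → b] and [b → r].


Hypothetical syllogism: from (P → Q) and (Q → R), infer (P → R).
Chain the two implications through the shared middle term 'b'.

n → r


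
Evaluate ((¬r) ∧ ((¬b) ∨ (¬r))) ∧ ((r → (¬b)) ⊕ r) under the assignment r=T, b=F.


Substitute r=T, b=F:
¬r = F
¬b = T
¬r = F
(¬b) ∨ (¬r) = T ∨ F = T
(¬r) ∧ ((¬b) ∨ (¬r)) = F ∧ T = F
¬b = T
r → (¬b) = T → T = T
(r → (¬b)) ⊕ r = T ⊕ T = F
((¬r) ∧ ((¬b) ∨ (¬r))) ∧ ((r → (¬b)) ⊕ r) = F ∧ F = F

F


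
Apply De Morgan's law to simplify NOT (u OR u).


De Morgan: the negation of a disjunction is the conjunction of the negations.
Distribute NOT across OR, flipping it to AND, and negate each literal.

(NOT u) AND (NOT u)


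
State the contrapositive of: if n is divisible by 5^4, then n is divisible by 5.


The contrapositive of (P → Q) is (¬Q → ¬P); it is logically equivalent to the original.
Here P = 'n is divisible by 5^4' and Q = 'n is divisible by 5'.

If not (n is divisible by 5), then not (n is divisible by 5^4).


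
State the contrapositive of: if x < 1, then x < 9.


The contrapositive of (P → Q) is (¬Q → ¬P); it is logically equivalent to the original.
Here P = 'x < 1' and Q = 'x < 9'.

If not (x < 9), then not (x < 1).


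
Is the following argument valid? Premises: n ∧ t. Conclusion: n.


This matches the form of conjunction elimination: the conclusion follows in every model of the premises.

Valid.


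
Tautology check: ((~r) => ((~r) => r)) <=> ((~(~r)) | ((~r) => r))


Build the truth table over {r}:
r | φ
-----
False | True
True | True
Every row evaluates to true.

Yes, it is a tautology.


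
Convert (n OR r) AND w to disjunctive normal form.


Step 1: Distribute ∧ over ∨: (n ∨ r) ∧ w = (n ∧ w) ∨ (r ∧ w).

(n AND w) OR (r AND w)


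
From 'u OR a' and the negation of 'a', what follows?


Disjunctive syllogism: from (P ∨ Q) and ¬P, infer Q.
One disjunct, 'a', is ruled out; the other must hold.

u


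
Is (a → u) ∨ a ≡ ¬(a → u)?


Compare truth tables:
a | u | φ | ψ
-------------
F | F | T | F
T | F | T | T
F | T | T | F
T | T | T | F
They differ at row 1 (a=F, u=F): φ=T but ψ=F.

No, they are not logically equivalent.


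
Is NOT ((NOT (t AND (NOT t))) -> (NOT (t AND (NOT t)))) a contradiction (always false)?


Truth table over {t}:
t | φ
-----
F | F
T | F
Every row is false.

Yes, it is a contradiction.


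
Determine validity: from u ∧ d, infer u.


This matches the form of conjunction elimination: the conclusion follows in every model of the premises.

Valid.


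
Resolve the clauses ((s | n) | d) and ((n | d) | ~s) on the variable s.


The clauses contain complementary literals s and ~s.
Resolution eliminates this pair and disjoins the remaining literals (merging duplicates).

(n | d)


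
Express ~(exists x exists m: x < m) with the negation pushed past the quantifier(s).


Negation flips each quantifier (∀↔∃) and negates the inner predicate.
¬(exists x exists m: φ) = forall x forall m: ¬φ.

forall x forall m: ~(x < m)


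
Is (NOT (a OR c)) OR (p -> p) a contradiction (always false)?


Truth table over {a, c, p}:
a | c | p | φ
-------------
F | F | F | T
T | F | F | T
F | T | F | T
T | T | F | T
F | F | T | T
T | F | T | T
F | T | T | T
T | T | T | T
Satisfying assignment at row 1: a=F, c=F, p=F gives T.

No, it is not a contradiction.


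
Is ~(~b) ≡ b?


Compare truth tables:
b | φ | ψ
---------
False | False | False
True | True | True
The columns φ and ψ agree on every row.

Yes, they are logically equivalent.


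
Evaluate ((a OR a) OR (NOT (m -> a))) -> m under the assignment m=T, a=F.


Substitute m=T, a=F:
a OR a = F OR F = F
m -> a = T -> F = F
NOT (m -> a) = T
(a OR a) OR (NOT (m -> a)) = F OR T = T
((a OR a) OR (NOT (m -> a))) -> m = T -> T = T

T


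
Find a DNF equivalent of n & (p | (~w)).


Step 1: Distribute ∧ over ∨: n ∧ (p ∨ (¬w)) = (n ∧ p) ∨ (n ∧ (¬w)).

(n & p) | (n & (~w))


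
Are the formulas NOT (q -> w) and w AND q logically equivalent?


Compare truth tables:
q | w | φ | ψ
-------------
F | F | F | F
T | F | T | F
F | T | F | F
T | T | F | T
They differ at row 2 (q=T, w=F): φ=T but ψ=F.

No, they are not logically equivalent.


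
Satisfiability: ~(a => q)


Search for a satisfying assignment over {a, q}.
Try a=True, q=False: the formula evaluates to True.
A satisfying assignment exists.

Satisfiable.


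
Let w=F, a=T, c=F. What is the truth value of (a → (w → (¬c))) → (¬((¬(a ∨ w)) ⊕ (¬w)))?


Substitute w=F, a=T, c=F:
¬c = T
w → (¬c) = F → T = T
a → (w → (¬c)) = T → T = T
a ∨ w = T ∨ F = T
¬(a ∨ w) = F
¬w = T
(¬(a ∨ w)) ⊕ (¬w) = F ⊕ T = T
¬((¬(a ∨ w)) ⊕ (¬w)) = F
(a → (w → (¬c))) → (¬((¬(a ∨ w)) ⊕ (¬w))) = T → F = F

F


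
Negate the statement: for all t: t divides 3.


¬(for all x: φ) = there exists x: ¬φ, and ¬(there exists x: φ) = for all x: ¬φ.
Apply to the universal statement.

there exists t: NOT(t divides 3)


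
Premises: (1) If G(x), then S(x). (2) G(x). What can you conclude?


Modus ponens: from (P → Q) and P, infer Q.
P = 'G(x)' is asserted, and P → Q holds, so Q follows.

S(x).


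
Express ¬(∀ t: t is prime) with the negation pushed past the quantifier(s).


¬(∀ x: φ) = ∃ x: ¬φ, and ¬(∃ x: φ) = ∀ x: ¬φ.
Apply to the universal statement.

∃ t: ¬(t is prime)


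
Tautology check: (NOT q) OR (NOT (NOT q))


Build the truth table over {q}:
q | φ
-----
F | T
T | T
Every row evaluates to true.

Yes, it is a tautology.


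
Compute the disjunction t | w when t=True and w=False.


Disjunction is false only when both operands are false.
Substitute: t=True, w=False.
True | False evaluates to True.

True


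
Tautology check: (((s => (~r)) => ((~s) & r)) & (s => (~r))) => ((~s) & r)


Build the truth table over {r, s}:
r | s | φ
---------
False | False | True
True | False | True
False | True | True
True | True | True
Every row evaluates to true.

Yes, it is a tautology.


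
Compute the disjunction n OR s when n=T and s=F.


Disjunction is false only when both operands are false.
Substitute: n=T, s=F.
T OR F evaluates to T.

T


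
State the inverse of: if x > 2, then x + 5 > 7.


The inverse of (P → Q) is (¬P → ¬Q). It is equivalent to the converse, not to the original.
Here P = 'x > 2' and Q = 'x + 5 > 7'.

If not (x > 2), then not (x + 5 > 7).


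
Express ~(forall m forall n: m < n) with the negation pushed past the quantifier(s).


Negation flips each quantifier (∀↔∃) and negates the inner predicate.
¬(forall m forall n: φ) = exists m exists n: ¬φ.

exists m exists n: ~(m < n)


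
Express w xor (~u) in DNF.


Step 1: w ⊕ (¬u) is true exactly when they disagree: (w ∧ ¬(¬u)) ∨ (¬w ∧ (¬u)).
Step 2: Eliminate any double negations (¬¬X = X).

(w & u) | ((~w) & (~u))


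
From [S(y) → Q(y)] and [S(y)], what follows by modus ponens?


Modus ponens: from (P → Q) and P, infer Q.
P = 'S(y)' is asserted, and P → Q holds, so Q follows.

Q(y).


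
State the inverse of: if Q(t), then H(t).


The inverse of (P → Q) is (¬P → ¬Q). It is equivalent to the converse, not to the original.
Here P = 'Q(t)' and Q = 'H(t)'.

If not (Q(t)), then not (H(t)).


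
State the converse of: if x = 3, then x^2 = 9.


The converse of (P → Q) is (Q → P). It is not in general equivalent to the original.
Here P = 'x = 3' and Q = 'x^2 = 9'.

If x^2 = 9, then x = 3.


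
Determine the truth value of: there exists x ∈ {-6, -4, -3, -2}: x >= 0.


Evaluate the predicate on each element: -6:F, -4:F, -3:F, -2:F.
No element satisfies the predicate.

F


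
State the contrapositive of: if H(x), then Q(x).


The contrapositive of (P → Q) is (¬Q → ¬P); it is logically equivalent to the original.
Here P = 'H(x)' and Q = 'Q(x)'.

If not (Q(x)), then not (H(x)).


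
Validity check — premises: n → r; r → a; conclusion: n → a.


This matches the form of hypothetical syllogism: the conclusion follows in every model of the premises.

Valid.
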